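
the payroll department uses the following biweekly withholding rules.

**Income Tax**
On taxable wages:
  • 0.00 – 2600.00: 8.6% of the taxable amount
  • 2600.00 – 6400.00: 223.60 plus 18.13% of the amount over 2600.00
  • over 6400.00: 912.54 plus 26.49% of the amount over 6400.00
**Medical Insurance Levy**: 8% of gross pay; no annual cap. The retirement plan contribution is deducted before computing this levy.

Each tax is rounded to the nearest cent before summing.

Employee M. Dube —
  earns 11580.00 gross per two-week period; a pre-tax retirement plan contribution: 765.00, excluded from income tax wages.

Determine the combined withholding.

2947.27

Income Tax: taxable = 11580.00 − 765.00 = 10815.00
  912.54 + 26.49% × (10815.00 − 6400.00) = 912.54 + 26.49% × 4415.00 = 2082.07
Medical Insurance Levy: 8% × 10815.00 = 865.20
Total: 2082.07 + 865.20 = 2947.27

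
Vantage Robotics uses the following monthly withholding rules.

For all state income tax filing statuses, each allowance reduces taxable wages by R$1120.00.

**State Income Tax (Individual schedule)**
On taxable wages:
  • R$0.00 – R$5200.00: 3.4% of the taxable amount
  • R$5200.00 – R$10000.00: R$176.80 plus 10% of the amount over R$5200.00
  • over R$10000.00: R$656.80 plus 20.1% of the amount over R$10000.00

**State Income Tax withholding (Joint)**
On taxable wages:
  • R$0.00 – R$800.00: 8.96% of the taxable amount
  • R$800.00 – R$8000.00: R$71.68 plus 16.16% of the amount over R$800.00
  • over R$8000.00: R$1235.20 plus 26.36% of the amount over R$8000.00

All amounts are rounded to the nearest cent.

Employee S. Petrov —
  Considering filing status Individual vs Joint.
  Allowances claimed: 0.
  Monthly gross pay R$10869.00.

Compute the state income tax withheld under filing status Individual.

R$831.47

State Income Tax (Individual): taxable = R$10869.00
  R$656.80 + 20.1% × (R$10869.00 − R$10000.00) = R$656.80 + 20.1% × R$869.00 = R$831.47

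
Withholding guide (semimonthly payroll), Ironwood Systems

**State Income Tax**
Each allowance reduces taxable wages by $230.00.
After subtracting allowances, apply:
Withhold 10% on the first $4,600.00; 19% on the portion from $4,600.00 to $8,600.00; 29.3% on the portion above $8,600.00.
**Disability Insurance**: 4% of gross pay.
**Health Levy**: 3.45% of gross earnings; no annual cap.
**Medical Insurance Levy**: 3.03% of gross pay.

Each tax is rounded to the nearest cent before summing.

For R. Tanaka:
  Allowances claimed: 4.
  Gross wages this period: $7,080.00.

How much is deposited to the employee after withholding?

$5,581.62

State Income Tax: taxable = $7,080.00 − 4×$230.00 = $6,160.00
  $460.00 + 19% × ($6,160.00 − $4,600.00) = $460.00 + 19% × $1,560.00 = $756.40
Disability Insurance: 4% × $7,080.00 = $283.20
Health Levy: 3.45% × $7,080.00 = $244.26
Medical Insurance Levy: 3.03% × $7,080.00 = $214.52
Total withheld: $756.40 + $283.20 + $244.26 + $214.52 = $1,498.38
Net pay: $7,080.00 − $1,498.38 = $5,581.62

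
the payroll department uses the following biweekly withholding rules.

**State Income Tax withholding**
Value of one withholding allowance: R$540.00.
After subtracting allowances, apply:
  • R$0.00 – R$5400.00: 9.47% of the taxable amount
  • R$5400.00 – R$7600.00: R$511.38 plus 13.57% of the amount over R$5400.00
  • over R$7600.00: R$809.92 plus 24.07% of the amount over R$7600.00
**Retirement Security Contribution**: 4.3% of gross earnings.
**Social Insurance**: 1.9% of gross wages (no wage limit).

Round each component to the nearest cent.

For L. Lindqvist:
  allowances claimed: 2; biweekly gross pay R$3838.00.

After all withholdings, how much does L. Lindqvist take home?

R$3338.87

State Income Tax: taxable = R$3838.00 − 2×R$540.00 = R$2758.00
  9.47% × R$2758.00 = R$261.18
Retirement Security Contribution: 4.3% × R$3838.00 = R$165.03
Social Insurance: 1.9% × R$3838.00 = R$72.92
Total withheld: R$261.18 + R$165.03 + R$72.92 = R$499.13
Net pay: R$3838.00 − R$499.13 = R$3338.87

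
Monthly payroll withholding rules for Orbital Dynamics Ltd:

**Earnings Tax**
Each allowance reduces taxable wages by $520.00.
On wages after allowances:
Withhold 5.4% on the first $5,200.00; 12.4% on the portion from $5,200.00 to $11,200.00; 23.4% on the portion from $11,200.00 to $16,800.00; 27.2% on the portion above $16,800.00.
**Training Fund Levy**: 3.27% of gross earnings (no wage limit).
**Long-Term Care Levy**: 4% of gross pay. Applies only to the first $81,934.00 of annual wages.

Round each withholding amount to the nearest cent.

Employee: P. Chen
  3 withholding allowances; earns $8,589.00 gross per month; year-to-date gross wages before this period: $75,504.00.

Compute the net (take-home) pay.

$7,543.34

Earnings Tax: taxable = $8,589.00 − 3×$520.00 = $7,029.00
  $280.80 + 12.4% × ($7,029.00 − $5,200.00) = $280.80 + 12.4% × $1,829.00 = $507.60
Training Fund Levy: 3.27% × $8,589.00 = $280.86
Long-Term Care Levy: cap $81,934.00 − YTD $75,504.00 = $6,430.00 subject; 4% × $6,430.00 = $257.20
Total withheld: $507.60 + $280.86 + $257.20 = $1,045.66
Net pay: $8,589.00 − $1,045.66 = $7,543.34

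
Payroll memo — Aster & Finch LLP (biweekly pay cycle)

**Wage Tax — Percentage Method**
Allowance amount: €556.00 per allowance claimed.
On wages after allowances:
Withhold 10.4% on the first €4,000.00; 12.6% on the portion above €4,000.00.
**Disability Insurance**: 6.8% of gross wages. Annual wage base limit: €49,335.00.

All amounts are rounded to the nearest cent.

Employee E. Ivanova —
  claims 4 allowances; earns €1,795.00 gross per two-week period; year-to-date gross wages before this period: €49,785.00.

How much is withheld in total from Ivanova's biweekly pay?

Wage Tax: taxable = €1,795.00 − 4×€556.00 = €-429.00
  Taxable ≤ 0 → €0.00
Disability Insurance: YTD €49,785.00 ≥ cap €49,335.00 → €0.00
Total: €0.00 + €0.00 = €0.00

€0.00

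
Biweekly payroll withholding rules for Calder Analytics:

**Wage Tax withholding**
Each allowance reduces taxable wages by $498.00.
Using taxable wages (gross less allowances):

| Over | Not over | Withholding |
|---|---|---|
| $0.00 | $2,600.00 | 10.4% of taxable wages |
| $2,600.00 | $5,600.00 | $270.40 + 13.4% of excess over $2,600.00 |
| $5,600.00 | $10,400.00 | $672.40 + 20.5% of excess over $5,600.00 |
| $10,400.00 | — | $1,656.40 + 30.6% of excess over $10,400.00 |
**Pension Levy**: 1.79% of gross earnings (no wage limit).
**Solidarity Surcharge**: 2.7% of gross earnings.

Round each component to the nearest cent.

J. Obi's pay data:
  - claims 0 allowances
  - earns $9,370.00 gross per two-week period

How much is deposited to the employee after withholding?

$7,504.04

Wage Tax: taxable = $9,370.00
  $672.40 + 20.5% × ($9,370.00 − $5,600.00) = $672.40 + 20.5% × $3,770.00 = $1,445.25
Pension Levy: 1.79% × $9,370.00 = $167.72
Solidarity Surcharge: 2.7% × $9,370.00 = $252.99
Total withheld: $1,445.25 + $167.72 + $252.99 = $1,865.96
Net pay: $9,370.00 − $1,865.96 = $7,504.04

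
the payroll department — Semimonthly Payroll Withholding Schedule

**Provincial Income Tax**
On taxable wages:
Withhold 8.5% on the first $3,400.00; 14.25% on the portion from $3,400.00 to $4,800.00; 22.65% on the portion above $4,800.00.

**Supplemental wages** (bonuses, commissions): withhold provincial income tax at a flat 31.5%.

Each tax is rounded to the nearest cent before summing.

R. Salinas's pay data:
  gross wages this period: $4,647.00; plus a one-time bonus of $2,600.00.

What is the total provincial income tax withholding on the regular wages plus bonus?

$1,285.70

Provincial Income Tax: taxable = $4,647.00
  $289.00 + 14.25% × ($4,647.00 − $3,400.00) = $289.00 + 14.25% × $1,247.00 = $466.70
Supplemental (31.5% flat on bonus): 31.5% × $2,600.00 = $819.00
Total provincial income tax: $466.70 + $819.00 = $1,285.70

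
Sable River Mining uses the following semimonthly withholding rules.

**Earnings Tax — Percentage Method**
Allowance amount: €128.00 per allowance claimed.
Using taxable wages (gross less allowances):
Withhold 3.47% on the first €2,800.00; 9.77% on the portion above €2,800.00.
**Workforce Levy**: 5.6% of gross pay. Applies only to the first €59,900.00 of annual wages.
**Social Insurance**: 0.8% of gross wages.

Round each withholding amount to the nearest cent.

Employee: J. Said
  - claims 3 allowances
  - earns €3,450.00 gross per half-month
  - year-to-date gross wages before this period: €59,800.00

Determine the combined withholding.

€156.35

Earnings Tax: taxable = €3,450.00 − 3×€128.00 = €3,066.00
  €97.16 + 9.77% × (€3,066.00 − €2,800.00) = €97.16 + 9.77% × €266.00 = €123.15
Workforce Levy: cap €59,900.00 − YTD €59,800.00 = €100.00 subject; 5.6% × €100.00 = €5.60
Social Insurance: 0.8% × €3,450.00 = €27.60
Total: €123.15 + €5.60 + €27.60 = €156.35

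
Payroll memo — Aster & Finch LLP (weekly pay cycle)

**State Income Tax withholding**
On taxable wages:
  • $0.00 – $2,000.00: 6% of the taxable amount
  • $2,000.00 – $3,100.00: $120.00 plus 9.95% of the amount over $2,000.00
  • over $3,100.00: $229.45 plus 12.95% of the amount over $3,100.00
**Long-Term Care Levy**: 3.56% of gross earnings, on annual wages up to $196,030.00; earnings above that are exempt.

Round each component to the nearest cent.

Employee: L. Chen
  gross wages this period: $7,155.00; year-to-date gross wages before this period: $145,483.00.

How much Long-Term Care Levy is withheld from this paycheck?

Long-Term Care Levy: 3.56% × $7,155.00 = $254.72

$254.72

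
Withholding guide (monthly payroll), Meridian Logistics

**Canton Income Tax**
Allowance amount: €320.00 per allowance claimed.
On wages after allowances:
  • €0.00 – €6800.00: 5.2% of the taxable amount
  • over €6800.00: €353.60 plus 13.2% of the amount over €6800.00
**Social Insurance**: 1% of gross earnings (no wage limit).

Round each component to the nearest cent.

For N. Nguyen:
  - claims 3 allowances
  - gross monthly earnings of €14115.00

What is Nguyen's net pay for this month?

€12781.39

Canton Income Tax: taxable = €14115.00 − 3×€320.00 = €13155.00
  €353.60 + 13.2% × (€13155.00 − €6800.00) = €353.60 + 13.2% × €6355.00 = €1192.46
Social Insurance: 1% × €14115.00 = €141.15
Total withheld: €1192.46 + €141.15 = €1333.61
Net pay: €14115.00 − €1333.61 = €12781.39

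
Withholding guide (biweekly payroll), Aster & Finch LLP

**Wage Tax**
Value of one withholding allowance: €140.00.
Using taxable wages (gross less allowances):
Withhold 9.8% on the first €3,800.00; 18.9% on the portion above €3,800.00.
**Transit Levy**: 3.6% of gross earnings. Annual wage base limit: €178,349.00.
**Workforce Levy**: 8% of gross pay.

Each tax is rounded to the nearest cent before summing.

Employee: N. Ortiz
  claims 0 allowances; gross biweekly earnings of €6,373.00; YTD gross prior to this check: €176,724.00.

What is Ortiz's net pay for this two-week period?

Wage Tax: taxable = €6,373.00
  €372.40 + 18.9% × (€6,373.00 − €3,800.00) = €372.40 + 18.9% × €2,573.00 = €858.70
Transit Levy: cap €178,349.00 − YTD €176,724.00 = €1,625.00 subject; 3.6% × €1,625.00 = €58.50
Workforce Levy: 8% × €6,373.00 = €509.84
Total withheld: €858.70 + €58.50 + €509.84 = €1,427.04
Net pay: €6,373.00 − €1,427.04 = €4,945.96

€4,945.96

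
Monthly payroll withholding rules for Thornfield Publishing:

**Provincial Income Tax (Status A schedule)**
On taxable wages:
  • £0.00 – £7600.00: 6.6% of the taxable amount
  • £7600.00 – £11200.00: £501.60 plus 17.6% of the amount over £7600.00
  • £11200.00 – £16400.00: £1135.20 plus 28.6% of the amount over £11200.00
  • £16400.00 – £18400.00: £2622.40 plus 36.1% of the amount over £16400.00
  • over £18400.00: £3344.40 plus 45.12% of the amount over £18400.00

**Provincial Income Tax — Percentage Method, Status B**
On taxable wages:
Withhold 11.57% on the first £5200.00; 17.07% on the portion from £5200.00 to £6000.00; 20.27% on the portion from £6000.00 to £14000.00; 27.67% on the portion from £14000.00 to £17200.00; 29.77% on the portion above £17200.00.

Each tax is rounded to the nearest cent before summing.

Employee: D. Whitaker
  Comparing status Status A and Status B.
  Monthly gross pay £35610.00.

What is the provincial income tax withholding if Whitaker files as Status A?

£11109.55

Provincial Income Tax (Status A): taxable = £35610.00
  £3344.40 + 45.12% × (£35610.00 − £18400.00) = £3344.40 + 45.12% × £17210.00 = £11109.55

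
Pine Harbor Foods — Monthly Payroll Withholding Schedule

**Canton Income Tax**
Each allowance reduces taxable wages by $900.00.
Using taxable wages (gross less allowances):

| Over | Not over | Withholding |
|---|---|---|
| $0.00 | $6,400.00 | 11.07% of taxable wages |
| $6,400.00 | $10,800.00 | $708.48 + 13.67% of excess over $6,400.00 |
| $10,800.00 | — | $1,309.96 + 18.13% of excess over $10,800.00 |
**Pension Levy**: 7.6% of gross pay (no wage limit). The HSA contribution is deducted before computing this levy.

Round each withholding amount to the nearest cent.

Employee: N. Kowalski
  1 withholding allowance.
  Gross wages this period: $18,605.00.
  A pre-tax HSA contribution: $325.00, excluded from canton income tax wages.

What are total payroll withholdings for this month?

Canton Income Tax: taxable = $18,605.00 − $325.00 − 1×$900.00 = $17,380.00
  $1,309.96 + 18.13% × ($17,380.00 − $10,800.00) = $1,309.96 + 18.13% × $6,580.00 = $2,502.91
Pension Levy: 7.6% × $18,280.00 = $1,389.28
Total: $2,502.91 + $1,389.28 = $3,892.19

$3,892.19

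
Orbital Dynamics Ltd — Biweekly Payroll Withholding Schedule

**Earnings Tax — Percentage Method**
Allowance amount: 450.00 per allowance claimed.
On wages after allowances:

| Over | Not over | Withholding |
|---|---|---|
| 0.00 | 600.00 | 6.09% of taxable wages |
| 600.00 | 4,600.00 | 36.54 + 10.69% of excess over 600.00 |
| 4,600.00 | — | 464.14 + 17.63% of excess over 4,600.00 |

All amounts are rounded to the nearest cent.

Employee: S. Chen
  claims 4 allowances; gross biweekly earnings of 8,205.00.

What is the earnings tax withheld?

Earnings Tax: taxable = 8,205.00 − 4×450.00 = 6,405.00
  464.14 + 17.63% × (6,405.00 − 4,600.00) = 464.14 + 17.63% × 1,805.00 = 782.36

782.36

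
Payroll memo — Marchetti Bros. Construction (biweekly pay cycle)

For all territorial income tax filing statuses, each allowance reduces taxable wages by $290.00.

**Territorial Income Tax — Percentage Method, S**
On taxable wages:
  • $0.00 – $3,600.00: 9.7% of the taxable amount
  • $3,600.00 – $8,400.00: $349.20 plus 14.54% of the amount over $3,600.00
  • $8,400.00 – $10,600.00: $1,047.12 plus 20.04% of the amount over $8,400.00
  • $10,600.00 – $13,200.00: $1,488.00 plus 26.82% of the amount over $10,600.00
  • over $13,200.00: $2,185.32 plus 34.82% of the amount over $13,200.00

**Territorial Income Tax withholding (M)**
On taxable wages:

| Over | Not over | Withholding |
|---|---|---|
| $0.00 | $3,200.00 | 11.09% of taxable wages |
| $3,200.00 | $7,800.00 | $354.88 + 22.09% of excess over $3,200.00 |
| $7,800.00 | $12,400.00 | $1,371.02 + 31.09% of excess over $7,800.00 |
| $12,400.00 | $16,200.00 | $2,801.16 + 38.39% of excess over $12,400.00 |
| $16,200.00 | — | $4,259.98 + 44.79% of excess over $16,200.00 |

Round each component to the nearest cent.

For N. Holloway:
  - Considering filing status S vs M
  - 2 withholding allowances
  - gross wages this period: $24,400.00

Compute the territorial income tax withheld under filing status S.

$5,883.20

Territorial Income Tax (S): taxable = $24,400.00 − 2×$290.00 = $23,820.00
  $2,185.32 + 34.82% × ($23,820.00 − $13,200.00) = $2,185.32 + 34.82% × $10,620.00 = $5,883.20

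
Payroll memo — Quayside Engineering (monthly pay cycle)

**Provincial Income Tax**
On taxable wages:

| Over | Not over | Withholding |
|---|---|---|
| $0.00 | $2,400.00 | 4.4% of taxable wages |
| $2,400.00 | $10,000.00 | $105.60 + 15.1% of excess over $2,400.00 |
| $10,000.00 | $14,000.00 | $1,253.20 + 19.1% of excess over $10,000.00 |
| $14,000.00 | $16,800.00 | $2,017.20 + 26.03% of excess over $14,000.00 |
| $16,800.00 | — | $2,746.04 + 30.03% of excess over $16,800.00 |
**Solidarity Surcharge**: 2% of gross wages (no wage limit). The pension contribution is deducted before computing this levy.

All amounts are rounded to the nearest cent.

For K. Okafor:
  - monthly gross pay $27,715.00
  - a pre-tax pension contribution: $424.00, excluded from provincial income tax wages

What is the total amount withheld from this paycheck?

$6,442.31

Provincial Income Tax: taxable = $27,715.00 − $424.00 = $27,291.00
  $2,746.04 + 30.03% × ($27,291.00 − $16,800.00) = $2,746.04 + 30.03% × $10,491.00 = $5,896.49
Solidarity Surcharge: 2% × $27,291.00 = $545.82
Total: $5,896.49 + $545.82 = $6,442.31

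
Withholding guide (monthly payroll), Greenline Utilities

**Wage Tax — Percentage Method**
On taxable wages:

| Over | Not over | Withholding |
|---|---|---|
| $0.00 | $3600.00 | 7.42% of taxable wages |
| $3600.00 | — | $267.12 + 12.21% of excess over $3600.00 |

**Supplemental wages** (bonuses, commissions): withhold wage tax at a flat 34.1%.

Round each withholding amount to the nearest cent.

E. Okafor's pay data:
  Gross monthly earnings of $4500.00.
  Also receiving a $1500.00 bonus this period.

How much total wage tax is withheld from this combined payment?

$888.51

Wage Tax: taxable = $4500.00
  $267.12 + 12.21% × ($4500.00 − $3600.00) = $267.12 + 12.21% × $900.00 = $377.01
Supplemental (34.1% flat on bonus): 34.1% × $1500.00 = $511.50
Total wage tax: $377.01 + $511.50 = $888.51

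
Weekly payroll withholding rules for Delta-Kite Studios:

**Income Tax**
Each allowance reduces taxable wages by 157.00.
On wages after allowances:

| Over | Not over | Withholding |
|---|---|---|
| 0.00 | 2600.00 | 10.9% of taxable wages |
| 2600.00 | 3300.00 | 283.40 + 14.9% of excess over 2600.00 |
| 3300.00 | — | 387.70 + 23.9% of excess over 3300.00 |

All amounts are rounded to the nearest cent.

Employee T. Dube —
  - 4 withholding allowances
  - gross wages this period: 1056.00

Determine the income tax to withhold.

46.65

Income Tax: taxable = 1056.00 − 4×157.00 = 428.00
  10.9% × 428.00 = 46.65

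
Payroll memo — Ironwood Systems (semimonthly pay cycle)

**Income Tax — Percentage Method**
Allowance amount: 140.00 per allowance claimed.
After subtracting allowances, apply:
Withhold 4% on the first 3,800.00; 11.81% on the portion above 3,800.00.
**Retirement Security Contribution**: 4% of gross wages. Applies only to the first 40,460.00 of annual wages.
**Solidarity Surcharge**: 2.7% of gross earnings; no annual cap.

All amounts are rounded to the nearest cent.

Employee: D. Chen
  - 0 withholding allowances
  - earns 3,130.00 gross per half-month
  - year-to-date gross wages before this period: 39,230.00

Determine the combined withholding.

258.91

Income Tax: taxable = 3,130.00
  4% × 3,130.00 = 125.20
Retirement Security Contribution: cap 40,460.00 − YTD 39,230.00 = 1,230.00 subject; 4% × 1,230.00 = 49.20
Solidarity Surcharge: 2.7% × 3,130.00 = 84.51
Total: 125.20 + 49.20 + 84.51 = 258.91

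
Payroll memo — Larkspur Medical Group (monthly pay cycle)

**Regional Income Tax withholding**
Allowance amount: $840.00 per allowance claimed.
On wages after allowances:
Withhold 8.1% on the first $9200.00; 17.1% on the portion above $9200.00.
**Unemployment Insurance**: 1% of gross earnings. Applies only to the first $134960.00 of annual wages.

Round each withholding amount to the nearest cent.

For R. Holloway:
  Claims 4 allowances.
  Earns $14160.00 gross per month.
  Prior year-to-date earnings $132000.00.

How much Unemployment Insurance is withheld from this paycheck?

Unemployment Insurance: cap $134960.00 − YTD $132000.00 = $2960.00 subject; 1% × $2960.00 = $29.60

$29.60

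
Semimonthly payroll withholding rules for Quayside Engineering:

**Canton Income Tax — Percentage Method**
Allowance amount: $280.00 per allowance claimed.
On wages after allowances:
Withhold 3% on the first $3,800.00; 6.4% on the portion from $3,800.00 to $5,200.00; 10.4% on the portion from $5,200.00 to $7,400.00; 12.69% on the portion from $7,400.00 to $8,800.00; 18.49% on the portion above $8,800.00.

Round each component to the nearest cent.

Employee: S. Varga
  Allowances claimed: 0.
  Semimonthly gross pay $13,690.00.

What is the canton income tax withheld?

$1,514.22

Canton Income Tax: taxable = $13,690.00
  $610.06 + 18.49% × ($13,690.00 − $8,800.00) = $610.06 + 18.49% × $4,890.00 = $1,514.22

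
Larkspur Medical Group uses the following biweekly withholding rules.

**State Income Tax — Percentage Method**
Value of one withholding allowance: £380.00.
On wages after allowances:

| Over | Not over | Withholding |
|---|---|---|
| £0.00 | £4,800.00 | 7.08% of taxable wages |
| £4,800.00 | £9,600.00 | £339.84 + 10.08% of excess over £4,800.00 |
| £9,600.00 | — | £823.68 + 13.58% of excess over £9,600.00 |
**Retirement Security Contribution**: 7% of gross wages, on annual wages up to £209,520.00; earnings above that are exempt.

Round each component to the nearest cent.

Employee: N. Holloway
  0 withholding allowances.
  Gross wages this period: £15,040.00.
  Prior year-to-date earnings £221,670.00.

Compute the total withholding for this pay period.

State Income Tax: taxable = £15,040.00
  £823.68 + 13.58% × (£15,040.00 − £9,600.00) = £823.68 + 13.58% × £5,440.00 = £1,562.43
Retirement Security Contribution: YTD £221,670.00 ≥ cap £209,520.00 → £0.00
Total: £1,562.43 + £0.00 = £1,562.43

£1,562.43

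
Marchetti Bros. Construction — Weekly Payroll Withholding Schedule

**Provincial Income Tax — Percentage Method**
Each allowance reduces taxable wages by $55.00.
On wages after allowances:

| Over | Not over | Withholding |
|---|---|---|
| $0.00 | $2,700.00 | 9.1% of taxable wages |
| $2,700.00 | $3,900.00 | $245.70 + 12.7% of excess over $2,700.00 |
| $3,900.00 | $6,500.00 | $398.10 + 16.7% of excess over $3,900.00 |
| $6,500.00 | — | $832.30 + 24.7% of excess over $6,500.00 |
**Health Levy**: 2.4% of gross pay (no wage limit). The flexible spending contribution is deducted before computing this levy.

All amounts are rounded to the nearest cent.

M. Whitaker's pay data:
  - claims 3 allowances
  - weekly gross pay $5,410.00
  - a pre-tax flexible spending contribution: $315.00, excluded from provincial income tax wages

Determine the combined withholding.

$692.39

Provincial Income Tax: taxable = $5,410.00 − $315.00 − 3×$55.00 = $4,930.00
  $398.10 + 16.7% × ($4,930.00 − $3,900.00) = $398.10 + 16.7% × $1,030.00 = $570.11
Health Levy: 2.4% × $5,095.00 = $122.28
Total: $570.11 + $122.28 = $692.39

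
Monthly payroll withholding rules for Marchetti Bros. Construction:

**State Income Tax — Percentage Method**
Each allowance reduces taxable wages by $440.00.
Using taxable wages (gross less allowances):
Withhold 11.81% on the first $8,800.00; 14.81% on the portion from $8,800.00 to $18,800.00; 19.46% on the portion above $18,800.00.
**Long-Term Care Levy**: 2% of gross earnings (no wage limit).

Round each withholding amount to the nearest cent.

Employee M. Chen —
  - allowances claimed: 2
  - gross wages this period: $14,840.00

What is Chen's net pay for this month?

State Income Tax: taxable = $14,840.00 − 2×$440.00 = $13,960.00
  $1,039.28 + 14.81% × ($13,960.00 − $8,800.00) = $1,039.28 + 14.81% × $5,160.00 = $1,803.48
Long-Term Care Levy: 2% × $14,840.00 = $296.80
Total withheld: $1,803.48 + $296.80 = $2,100.28
Net pay: $14,840.00 − $2,100.28 = $12,739.72

$12,739.72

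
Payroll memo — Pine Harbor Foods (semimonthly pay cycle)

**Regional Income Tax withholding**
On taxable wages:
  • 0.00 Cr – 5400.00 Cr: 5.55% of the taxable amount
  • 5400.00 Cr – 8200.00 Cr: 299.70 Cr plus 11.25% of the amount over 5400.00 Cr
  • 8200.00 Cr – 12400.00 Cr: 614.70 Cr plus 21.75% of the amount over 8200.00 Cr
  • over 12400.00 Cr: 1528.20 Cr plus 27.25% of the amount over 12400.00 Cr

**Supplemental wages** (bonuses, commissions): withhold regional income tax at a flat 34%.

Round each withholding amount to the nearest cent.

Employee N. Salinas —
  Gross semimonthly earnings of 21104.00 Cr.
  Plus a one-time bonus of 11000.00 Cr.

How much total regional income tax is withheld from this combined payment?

Regional Income Tax: taxable = 21104.00 Cr
  1528.20 Cr + 27.25% × (21104.00 Cr − 12400.00 Cr) = 1528.20 Cr + 27.25% × 8704.00 Cr = 3900.04 Cr
Supplemental (34% flat on bonus): 34% × 11000.00 Cr = 3740.00 Cr
Total regional income tax: 3900.04 Cr + 3740.00 Cr = 7640.04 Cr

7640.04 Cr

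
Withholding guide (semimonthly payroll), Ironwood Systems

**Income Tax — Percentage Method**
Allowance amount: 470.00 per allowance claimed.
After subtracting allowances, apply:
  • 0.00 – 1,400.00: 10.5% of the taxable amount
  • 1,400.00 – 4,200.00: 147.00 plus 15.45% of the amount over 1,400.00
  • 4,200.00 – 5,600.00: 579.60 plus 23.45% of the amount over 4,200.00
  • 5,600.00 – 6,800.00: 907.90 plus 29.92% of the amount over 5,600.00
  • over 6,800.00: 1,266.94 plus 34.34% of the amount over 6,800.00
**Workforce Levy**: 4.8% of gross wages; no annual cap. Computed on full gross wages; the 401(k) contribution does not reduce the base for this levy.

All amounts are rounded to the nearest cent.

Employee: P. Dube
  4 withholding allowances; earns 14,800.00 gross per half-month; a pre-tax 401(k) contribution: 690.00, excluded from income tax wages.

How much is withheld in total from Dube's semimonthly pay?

Income Tax: taxable = 14,800.00 − 690.00 − 4×470.00 = 12,230.00
  1,266.94 + 34.34% × (12,230.00 − 6,800.00) = 1,266.94 + 34.34% × 5,430.00 = 3,131.60
Workforce Levy: 4.8% × 14,800.00 = 710.40
Total: 3,131.60 + 710.40 = 3,842.00

3,842.00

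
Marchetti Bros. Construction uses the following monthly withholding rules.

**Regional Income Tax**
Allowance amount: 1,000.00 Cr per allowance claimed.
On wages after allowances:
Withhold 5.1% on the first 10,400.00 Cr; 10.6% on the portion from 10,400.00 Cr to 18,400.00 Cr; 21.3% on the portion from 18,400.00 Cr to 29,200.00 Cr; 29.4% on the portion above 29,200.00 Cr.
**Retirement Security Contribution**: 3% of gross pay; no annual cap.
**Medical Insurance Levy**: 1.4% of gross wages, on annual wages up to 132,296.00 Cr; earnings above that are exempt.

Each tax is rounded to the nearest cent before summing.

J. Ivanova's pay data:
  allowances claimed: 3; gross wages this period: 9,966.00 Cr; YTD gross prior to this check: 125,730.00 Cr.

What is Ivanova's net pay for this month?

Regional Income Tax: taxable = 9,966.00 Cr − 3×1,000.00 Cr = 6,966.00 Cr
  5.1% × 6,966.00 Cr = 355.27 Cr
Retirement Security Contribution: 3% × 9,966.00 Cr = 298.98 Cr
Medical Insurance Levy: cap 132,296.00 Cr − YTD 125,730.00 Cr = 6,566.00 Cr subject; 1.4% × 6,566.00 Cr = 91.92 Cr
Total withheld: 355.27 Cr + 298.98 Cr + 91.92 Cr = 746.17 Cr
Net pay: 9,966.00 Cr − 746.17 Cr = 9,219.83 Cr

9,219.83 Cr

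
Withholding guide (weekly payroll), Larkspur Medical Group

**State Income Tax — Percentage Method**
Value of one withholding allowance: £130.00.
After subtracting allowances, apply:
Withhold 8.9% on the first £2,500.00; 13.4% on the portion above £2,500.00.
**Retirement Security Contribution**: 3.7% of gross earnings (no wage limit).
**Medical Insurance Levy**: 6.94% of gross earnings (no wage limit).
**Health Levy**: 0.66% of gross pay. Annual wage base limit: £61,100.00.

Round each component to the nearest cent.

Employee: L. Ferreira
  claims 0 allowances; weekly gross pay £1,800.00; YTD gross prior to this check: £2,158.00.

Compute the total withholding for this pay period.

State Income Tax: taxable = £1,800.00
  8.9% × £1,800.00 = £160.20
Retirement Security Contribution: 3.7% × £1,800.00 = £66.60
Medical Insurance Levy: 6.94% × £1,800.00 = £124.92
Health Levy: 0.66% × £1,800.00 = £11.88
Total: £160.20 + £66.60 + £124.92 + £11.88 = £363.60

£363.60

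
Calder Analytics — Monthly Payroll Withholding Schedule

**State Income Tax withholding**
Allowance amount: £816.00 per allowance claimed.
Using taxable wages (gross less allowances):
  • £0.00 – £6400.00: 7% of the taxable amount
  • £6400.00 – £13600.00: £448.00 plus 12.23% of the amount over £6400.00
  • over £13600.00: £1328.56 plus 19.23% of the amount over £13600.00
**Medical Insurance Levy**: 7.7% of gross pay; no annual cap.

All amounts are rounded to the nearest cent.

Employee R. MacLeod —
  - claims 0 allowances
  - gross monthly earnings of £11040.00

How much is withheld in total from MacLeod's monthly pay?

£1865.55

State Income Tax: taxable = £11040.00
  £448.00 + 12.23% × (£11040.00 − £6400.00) = £448.00 + 12.23% × £4640.00 = £1015.47
Medical Insurance Levy: 7.7% × £11040.00 = £850.08
Total: £1015.47 + £850.08 = £1865.55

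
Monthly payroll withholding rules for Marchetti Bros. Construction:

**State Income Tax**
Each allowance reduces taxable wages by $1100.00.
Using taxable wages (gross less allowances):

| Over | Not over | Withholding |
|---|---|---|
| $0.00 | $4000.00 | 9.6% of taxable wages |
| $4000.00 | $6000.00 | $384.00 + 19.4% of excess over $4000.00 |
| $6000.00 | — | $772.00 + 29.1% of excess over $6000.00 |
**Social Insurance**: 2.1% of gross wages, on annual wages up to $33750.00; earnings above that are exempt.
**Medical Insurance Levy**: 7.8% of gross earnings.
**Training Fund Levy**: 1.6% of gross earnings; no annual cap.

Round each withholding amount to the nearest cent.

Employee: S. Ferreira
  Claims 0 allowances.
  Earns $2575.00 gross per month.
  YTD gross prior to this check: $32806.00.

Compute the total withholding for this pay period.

State Income Tax: taxable = $2575.00
  9.6% × $2575.00 = $247.20
Social Insurance: cap $33750.00 − YTD $32806.00 = $944.00 subject; 2.1% × $944.00 = $19.82
Medical Insurance Levy: 7.8% × $2575.00 = $200.85
Training Fund Levy: 1.6% × $2575.00 = $41.20
Total: $247.20 + $19.82 + $200.85 + $41.20 = $509.07

$509.07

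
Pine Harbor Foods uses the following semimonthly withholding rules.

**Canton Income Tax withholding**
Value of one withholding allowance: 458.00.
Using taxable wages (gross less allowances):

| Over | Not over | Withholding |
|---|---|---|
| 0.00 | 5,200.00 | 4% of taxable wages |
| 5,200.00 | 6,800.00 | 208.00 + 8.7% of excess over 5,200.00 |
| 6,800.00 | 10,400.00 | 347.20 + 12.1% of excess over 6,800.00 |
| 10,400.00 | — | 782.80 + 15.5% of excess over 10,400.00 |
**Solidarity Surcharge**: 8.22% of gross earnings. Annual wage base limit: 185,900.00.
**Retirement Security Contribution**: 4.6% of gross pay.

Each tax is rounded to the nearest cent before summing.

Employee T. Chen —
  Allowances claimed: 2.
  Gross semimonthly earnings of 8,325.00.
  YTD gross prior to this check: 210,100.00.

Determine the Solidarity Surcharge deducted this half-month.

0.00

Solidarity Surcharge: YTD 210,100.00 ≥ cap 185,900.00 → 0.00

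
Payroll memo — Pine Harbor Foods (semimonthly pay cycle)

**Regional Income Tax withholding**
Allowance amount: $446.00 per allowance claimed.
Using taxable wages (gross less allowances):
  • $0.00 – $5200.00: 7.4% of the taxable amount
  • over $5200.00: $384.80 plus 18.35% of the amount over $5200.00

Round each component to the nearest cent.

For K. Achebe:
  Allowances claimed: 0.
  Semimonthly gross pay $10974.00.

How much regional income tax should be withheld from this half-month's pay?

$1444.33

Regional Income Tax: taxable = $10974.00
  $384.80 + 18.35% × ($10974.00 − $5200.00) = $384.80 + 18.35% × $5774.00 = $1444.33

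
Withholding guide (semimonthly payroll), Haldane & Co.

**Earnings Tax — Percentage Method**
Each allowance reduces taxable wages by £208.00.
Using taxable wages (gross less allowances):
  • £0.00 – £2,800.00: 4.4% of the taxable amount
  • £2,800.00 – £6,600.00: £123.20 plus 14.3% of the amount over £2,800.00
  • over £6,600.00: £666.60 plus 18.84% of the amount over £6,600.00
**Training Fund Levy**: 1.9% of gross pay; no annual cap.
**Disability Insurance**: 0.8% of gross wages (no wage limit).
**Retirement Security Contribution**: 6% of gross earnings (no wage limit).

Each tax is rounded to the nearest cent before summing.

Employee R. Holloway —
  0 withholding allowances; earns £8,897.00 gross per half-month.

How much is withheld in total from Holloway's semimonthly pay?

Earnings Tax: taxable = £8,897.00
  £666.60 + 18.84% × (£8,897.00 − £6,600.00) = £666.60 + 18.84% × £2,297.00 = £1,099.35
Training Fund Levy: 1.9% × £8,897.00 = £169.04
Disability Insurance: 0.8% × £8,897.00 = £71.18
Retirement Security Contribution: 6% × £8,897.00 = £533.82
Total: £1,099.35 + £169.04 + £71.18 + £533.82 = £1,873.39

£1,873.39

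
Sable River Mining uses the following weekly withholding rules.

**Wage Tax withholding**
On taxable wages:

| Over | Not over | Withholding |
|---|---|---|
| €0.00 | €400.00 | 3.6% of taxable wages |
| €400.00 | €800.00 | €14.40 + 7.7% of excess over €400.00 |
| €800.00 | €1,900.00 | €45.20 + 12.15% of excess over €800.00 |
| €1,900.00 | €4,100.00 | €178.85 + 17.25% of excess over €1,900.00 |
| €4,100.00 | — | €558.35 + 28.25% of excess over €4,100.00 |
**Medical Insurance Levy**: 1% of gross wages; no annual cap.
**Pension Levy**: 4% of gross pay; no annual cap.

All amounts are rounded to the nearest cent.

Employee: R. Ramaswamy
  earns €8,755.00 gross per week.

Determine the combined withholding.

Wage Tax: taxable = €8,755.00
  €558.35 + 28.25% × (€8,755.00 − €4,100.00) = €558.35 + 28.25% × €4,655.00 = €1,873.39
Medical Insurance Levy: 1% × €8,755.00 = €87.55
Pension Levy: 4% × €8,755.00 = €350.20
Total: €1,873.39 + €87.55 + €350.20 = €2,311.14

€2,311.14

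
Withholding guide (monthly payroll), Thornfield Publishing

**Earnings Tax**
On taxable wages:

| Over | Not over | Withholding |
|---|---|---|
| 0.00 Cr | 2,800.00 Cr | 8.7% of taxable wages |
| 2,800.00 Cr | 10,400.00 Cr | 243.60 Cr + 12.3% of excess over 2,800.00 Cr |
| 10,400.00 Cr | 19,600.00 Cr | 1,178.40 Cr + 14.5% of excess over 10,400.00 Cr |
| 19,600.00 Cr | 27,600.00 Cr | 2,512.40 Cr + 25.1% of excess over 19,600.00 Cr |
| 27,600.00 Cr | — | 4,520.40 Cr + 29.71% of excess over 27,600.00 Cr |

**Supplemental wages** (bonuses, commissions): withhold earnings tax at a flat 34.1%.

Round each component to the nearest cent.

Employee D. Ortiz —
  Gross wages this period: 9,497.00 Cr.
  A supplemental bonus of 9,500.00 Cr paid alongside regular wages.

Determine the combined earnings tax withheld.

4,306.83 Cr

Earnings Tax: taxable = 9,497.00 Cr
  243.60 Cr + 12.3% × (9,497.00 Cr − 2,800.00 Cr) = 243.60 Cr + 12.3% × 6,697.00 Cr = 1,067.33 Cr
Supplemental (34.1% flat on bonus): 34.1% × 9,500.00 Cr = 3,239.50 Cr
Total earnings tax: 1,067.33 Cr + 3,239.50 Cr = 4,306.83 Cr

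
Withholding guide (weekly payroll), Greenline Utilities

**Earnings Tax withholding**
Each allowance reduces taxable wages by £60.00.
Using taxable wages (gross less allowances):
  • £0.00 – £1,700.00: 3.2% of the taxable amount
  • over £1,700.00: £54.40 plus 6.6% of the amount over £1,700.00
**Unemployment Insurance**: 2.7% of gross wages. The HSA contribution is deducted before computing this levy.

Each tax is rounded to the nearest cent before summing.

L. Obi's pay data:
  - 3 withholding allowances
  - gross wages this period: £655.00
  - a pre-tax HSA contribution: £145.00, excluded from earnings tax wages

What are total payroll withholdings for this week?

Earnings Tax: taxable = £655.00 − £145.00 − 3×£60.00 = £330.00
  3.2% × £330.00 = £10.56
Unemployment Insurance: 2.7% × £510.00 = £13.77
Total: £10.56 + £13.77 = £24.33

£24.33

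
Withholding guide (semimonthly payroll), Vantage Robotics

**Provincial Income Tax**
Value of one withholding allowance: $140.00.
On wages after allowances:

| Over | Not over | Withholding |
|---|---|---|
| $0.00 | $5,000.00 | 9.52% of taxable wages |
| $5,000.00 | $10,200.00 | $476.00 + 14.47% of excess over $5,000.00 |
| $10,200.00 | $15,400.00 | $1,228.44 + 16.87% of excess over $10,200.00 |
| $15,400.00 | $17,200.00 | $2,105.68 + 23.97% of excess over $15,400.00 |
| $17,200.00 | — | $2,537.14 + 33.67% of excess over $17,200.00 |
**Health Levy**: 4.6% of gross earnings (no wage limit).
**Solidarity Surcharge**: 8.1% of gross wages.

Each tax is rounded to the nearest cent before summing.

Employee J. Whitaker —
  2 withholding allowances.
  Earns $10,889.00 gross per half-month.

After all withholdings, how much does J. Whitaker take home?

Provincial Income Tax: taxable = $10,889.00 − 2×$140.00 = $10,609.00
  $1,228.44 + 16.87% × ($10,609.00 − $10,200.00) = $1,228.44 + 16.87% × $409.00 = $1,297.44
Health Levy: 4.6% × $10,889.00 = $500.89
Solidarity Surcharge: 8.1% × $10,889.00 = $882.01
Total withheld: $1,297.44 + $500.89 + $882.01 = $2,680.34
Net pay: $10,889.00 − $2,680.34 = $8,208.66

$8,208.66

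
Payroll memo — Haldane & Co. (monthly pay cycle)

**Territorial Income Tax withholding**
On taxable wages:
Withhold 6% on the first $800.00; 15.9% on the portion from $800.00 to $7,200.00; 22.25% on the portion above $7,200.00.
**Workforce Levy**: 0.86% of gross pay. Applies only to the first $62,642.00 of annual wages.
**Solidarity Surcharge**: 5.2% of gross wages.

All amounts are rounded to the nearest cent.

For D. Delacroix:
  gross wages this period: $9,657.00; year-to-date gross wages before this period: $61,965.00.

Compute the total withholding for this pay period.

$2,120.26

Territorial Income Tax: taxable = $9,657.00
  $1,065.60 + 22.25% × ($9,657.00 − $7,200.00) = $1,065.60 + 22.25% × $2,457.00 = $1,612.28
Workforce Levy: cap $62,642.00 − YTD $61,965.00 = $677.00 subject; 0.86% × $677.00 = $5.82
Solidarity Surcharge: 5.2% × $9,657.00 = $502.16
Total: $1,612.28 + $5.82 + $502.16 = $2,120.26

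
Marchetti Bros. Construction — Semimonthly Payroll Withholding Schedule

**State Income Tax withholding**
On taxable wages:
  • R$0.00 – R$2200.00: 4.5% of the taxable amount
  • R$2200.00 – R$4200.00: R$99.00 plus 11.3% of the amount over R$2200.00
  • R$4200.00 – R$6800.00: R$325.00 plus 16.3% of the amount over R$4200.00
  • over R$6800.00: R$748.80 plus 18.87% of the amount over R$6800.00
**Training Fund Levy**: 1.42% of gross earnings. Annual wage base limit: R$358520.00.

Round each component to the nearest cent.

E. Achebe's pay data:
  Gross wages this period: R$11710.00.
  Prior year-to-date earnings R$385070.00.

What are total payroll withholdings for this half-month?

R$1675.32

State Income Tax: taxable = R$11710.00
  R$748.80 + 18.87% × (R$11710.00 − R$6800.00) = R$748.80 + 18.87% × R$4910.00 = R$1675.32
Training Fund Levy: YTD R$385070.00 ≥ cap R$358520.00 → R$0.00
Total: R$1675.32 + R$0.00 = R$1675.32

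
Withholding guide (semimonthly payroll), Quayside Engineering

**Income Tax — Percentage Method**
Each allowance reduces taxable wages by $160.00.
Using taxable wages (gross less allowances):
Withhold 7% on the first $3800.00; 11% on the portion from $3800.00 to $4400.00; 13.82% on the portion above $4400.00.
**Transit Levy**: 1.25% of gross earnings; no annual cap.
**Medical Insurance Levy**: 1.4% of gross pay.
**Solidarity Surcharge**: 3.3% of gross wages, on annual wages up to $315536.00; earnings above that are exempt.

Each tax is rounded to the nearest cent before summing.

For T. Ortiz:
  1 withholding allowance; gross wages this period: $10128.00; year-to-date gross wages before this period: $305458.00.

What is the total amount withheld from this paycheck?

Income Tax: taxable = $10128.00 − 1×$160.00 = $9968.00
  $332.00 + 13.82% × ($9968.00 − $4400.00) = $332.00 + 13.82% × $5568.00 = $1101.50
Transit Levy: 1.25% × $10128.00 = $126.60
Medical Insurance Levy: 1.4% × $10128.00 = $141.79
Solidarity Surcharge: cap $315536.00 − YTD $305458.00 = $10078.00 subject; 3.3% × $10078.00 = $332.57
Total: $1101.50 + $126.60 + $141.79 + $332.57 = $1702.46

$1702.46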